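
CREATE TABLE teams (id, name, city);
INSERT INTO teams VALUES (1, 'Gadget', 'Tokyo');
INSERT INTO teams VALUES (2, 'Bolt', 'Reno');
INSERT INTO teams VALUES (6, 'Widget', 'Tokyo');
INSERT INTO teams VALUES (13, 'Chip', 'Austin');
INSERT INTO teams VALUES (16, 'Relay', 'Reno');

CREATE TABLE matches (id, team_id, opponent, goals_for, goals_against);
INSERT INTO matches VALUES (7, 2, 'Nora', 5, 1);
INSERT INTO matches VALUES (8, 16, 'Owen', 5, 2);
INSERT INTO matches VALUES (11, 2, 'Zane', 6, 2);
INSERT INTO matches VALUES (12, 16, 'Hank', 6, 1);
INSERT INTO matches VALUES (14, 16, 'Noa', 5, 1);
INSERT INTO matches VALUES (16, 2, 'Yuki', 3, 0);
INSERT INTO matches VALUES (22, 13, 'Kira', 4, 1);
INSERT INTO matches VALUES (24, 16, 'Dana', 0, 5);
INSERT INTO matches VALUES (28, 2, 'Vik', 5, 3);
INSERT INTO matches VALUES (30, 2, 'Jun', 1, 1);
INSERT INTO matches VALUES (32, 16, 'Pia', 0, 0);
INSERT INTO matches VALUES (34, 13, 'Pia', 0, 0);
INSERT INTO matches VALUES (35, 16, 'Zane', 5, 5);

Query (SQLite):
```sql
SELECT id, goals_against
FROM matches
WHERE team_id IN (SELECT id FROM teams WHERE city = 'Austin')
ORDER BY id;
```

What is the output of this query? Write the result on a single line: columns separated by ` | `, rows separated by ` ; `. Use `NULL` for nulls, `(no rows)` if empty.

Inner query: teams.id where city = 'Austin'.
Outer: keep matches rows whose team_id is in that set.
Inner query → {13}

22 | 1 ; 34 | 0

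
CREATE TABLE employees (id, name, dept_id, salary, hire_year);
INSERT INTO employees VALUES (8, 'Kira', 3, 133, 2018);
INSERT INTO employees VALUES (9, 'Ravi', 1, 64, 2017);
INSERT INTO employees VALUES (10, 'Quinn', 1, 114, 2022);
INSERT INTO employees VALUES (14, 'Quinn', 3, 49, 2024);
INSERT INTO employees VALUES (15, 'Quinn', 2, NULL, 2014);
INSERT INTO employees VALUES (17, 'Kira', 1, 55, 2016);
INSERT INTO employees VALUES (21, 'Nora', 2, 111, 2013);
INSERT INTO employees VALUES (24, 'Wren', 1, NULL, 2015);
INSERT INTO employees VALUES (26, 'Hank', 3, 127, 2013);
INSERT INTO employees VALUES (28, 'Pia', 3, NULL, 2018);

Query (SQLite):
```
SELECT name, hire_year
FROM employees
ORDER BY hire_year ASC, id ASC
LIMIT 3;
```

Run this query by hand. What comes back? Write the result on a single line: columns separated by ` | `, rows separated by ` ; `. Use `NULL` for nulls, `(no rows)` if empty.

Nora | 2013 ; Hank | 2013 ; Quinn | 2014

Sort by hire_year asc, tiebreak id asc: (2013, id=21), (2013, id=26), (2014, id=15), (2015, id=24), (2016, id=17), (2017, id=9) …. Take first 3.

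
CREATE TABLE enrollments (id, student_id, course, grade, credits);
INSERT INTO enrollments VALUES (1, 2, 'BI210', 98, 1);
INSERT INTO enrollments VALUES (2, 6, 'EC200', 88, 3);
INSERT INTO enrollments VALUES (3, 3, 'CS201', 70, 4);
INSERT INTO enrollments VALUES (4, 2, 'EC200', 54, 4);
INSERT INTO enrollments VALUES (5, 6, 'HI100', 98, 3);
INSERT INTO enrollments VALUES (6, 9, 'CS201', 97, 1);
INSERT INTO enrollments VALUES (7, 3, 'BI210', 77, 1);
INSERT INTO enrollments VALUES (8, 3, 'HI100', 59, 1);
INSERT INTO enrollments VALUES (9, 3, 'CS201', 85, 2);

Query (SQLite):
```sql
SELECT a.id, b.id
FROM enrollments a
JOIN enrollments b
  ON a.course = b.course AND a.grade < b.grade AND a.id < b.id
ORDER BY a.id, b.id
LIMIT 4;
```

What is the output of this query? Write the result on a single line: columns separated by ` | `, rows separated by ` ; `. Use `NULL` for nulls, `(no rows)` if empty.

Pairs (a,b) with same course, a.grade < b.grade, a.id < b.id.
course groups: BI210:{1,7} CS201:{3,6,9} EC200:{2,4} HI100:{5,8}
Ordered by (a.id, b.id); first 4.

3 | 6 ; 3 | 9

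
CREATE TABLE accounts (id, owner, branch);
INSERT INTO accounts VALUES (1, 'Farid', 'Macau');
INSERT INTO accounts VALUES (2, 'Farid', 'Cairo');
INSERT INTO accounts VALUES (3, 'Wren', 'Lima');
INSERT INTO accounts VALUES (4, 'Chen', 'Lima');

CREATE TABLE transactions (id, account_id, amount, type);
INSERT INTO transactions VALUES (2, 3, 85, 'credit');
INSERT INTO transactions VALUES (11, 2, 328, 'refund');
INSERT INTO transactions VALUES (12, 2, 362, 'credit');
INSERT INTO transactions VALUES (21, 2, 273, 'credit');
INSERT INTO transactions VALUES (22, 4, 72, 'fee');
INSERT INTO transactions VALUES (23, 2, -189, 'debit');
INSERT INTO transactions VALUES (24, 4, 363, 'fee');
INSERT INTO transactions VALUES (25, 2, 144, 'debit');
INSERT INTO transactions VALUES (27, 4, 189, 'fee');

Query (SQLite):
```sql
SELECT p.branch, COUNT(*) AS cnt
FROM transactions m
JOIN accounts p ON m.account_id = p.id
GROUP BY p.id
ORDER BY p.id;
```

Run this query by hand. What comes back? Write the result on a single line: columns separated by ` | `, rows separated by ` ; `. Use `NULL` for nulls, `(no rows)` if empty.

Join each transactions row to its accounts via account_id.
Group joined rows by accounts.id; compute COUNT(*) per group.
  2: ids {11, 12, 21, 23, 25} → COUNT(*)=5
  3: ids {2} → COUNT(*)=1
  4: ids {22, 24, 27} → COUNT(*)=3

Cairo | 5 ; Lima | 1 ; Lima | 3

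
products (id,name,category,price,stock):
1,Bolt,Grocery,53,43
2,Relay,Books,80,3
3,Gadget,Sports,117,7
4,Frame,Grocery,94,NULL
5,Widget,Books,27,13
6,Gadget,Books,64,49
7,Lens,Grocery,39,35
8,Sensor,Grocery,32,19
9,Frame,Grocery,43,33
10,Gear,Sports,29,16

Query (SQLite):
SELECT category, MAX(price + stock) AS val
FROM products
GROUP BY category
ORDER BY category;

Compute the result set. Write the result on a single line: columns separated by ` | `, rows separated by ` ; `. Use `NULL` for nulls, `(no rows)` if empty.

For each row compute price + stock.
Group by category; take MAX of the expression per group.
  Books: ids {2, 5, 6} → MAX(price + stock)=113
  Grocery: ids {1, 4, 7, 8, 9} → MAX(price + stock)=96
  Sports: ids {3, 10} → MAX(price + stock)=124

Books | 113 ; Grocery | 96 ; Sports | 124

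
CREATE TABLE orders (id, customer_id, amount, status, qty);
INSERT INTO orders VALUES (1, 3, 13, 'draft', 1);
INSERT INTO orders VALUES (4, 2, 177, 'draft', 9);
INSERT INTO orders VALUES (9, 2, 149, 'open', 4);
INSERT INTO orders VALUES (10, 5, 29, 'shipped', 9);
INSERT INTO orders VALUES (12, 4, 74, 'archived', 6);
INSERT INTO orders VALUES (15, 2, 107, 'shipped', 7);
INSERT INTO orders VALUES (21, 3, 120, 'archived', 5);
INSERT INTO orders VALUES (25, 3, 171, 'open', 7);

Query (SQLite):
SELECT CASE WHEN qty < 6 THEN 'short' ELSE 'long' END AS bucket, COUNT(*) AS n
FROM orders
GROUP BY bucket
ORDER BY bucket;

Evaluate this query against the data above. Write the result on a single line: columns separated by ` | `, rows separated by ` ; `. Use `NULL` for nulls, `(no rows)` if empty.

Bucket rows by qty < 6 → 'short' else 'long'; count each bucket.

long | 5 ; short | 3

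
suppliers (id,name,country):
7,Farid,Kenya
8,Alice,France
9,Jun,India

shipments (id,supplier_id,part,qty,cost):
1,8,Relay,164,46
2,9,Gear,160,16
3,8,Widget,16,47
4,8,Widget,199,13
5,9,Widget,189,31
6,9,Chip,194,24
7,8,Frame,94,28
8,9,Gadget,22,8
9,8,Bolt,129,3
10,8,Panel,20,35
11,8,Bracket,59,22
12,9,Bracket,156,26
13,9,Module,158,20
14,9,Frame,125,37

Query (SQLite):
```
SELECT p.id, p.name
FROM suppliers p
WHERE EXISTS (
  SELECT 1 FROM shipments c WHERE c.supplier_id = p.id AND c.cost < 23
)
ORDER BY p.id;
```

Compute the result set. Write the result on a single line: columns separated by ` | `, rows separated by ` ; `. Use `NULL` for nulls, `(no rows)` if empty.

8 | Alice ; 9 | Jun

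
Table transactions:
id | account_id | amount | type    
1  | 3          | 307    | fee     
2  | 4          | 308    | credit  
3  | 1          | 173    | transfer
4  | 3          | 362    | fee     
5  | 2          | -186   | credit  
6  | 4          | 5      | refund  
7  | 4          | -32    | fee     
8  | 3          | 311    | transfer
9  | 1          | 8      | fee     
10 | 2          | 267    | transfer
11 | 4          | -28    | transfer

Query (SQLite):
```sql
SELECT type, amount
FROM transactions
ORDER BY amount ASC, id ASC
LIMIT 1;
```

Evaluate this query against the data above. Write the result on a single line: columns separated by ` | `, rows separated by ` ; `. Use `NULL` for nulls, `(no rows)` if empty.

credit | -186

Sort by amount asc, tiebreak id asc: (-186, id=5), (-32, id=7), (-28, id=11), (5, id=6) …. Take first 1.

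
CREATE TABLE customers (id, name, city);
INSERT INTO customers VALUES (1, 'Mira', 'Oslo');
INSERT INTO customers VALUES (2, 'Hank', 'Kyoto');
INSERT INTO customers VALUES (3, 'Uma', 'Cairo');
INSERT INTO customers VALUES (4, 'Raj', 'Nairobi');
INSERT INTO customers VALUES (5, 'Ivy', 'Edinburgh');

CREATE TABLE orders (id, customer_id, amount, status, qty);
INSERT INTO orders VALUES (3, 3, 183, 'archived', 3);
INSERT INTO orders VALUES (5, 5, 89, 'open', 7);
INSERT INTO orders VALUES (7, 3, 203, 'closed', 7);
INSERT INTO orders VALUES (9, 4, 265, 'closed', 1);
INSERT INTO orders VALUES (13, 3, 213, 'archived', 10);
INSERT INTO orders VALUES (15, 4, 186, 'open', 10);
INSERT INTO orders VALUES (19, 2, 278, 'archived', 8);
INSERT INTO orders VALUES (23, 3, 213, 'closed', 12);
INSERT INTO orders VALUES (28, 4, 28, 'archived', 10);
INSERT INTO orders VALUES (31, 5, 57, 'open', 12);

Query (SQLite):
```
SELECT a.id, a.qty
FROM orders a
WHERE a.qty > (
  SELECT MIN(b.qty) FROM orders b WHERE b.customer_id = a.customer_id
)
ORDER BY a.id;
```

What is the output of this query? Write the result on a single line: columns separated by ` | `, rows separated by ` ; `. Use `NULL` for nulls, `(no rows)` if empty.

7 | 7 ; 13 | 10 ; 15 | 10 ; 23 | 12 ; 28 | 10 ; 31 | 12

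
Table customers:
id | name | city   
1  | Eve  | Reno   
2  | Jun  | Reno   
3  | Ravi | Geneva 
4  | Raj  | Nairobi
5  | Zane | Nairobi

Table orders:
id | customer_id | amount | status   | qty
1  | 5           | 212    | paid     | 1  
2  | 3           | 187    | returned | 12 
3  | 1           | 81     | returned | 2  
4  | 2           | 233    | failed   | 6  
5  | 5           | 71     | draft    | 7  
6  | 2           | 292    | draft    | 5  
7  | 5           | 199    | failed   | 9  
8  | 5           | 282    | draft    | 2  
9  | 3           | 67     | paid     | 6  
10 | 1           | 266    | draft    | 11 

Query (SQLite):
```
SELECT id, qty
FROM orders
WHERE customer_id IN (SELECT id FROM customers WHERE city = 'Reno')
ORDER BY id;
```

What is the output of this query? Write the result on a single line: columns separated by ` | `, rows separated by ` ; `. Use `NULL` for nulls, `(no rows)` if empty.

Inner query: customers.id where city = 'Reno'.
Outer: keep orders rows whose customer_id is in that set.
Inner query → {1, 2}

3 | 2 ; 4 | 6 ; 6 | 5 ; 10 | 11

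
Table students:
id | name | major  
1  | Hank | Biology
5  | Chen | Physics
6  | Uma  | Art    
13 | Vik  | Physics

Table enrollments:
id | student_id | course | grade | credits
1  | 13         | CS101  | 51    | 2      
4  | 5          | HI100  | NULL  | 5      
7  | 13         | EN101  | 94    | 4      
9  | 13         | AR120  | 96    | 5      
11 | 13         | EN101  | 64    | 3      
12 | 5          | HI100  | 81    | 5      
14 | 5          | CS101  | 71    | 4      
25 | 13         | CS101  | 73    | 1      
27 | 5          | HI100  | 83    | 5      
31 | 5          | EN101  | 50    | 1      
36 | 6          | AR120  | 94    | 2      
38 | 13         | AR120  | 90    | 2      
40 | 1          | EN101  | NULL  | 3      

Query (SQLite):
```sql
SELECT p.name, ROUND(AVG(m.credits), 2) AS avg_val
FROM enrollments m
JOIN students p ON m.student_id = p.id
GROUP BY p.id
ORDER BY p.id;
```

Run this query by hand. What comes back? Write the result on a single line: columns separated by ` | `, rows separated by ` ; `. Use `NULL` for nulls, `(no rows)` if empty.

Hank | 3 ; Chen | 4 ; Uma | 2 ; Vik | 2.83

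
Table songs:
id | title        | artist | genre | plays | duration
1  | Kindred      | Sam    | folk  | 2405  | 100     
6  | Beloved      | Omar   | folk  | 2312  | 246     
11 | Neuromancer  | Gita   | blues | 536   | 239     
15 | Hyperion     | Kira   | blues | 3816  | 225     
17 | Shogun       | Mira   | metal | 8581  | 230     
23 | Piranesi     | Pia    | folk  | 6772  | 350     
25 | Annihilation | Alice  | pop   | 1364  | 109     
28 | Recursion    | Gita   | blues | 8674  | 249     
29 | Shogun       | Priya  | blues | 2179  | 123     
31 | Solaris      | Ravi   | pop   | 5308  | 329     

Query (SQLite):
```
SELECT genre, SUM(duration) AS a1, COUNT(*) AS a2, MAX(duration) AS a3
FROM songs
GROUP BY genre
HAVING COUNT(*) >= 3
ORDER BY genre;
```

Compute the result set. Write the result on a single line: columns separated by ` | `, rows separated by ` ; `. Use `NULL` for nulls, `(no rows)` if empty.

blues | 836 | 4 | 249 ; folk | 696 | 3 | 350

Group songs by genre.
Per group compute: SUM(duration), COUNT(*), MAX(duration).
HAVING: drop groups with fewer than 3 rows.
  blues: ids {11, 15, 28, 29} → SUM(duration)=836, COUNT(*)=4, MAX(duration)=249
  folk: ids {1, 6, 23} → SUM(duration)=696, COUNT(*)=3, MAX(duration)=350
  metal: ids {17} → SUM(duration)=230, COUNT(*)=1, MAX(duration)=230
  pop: ids {25, 31} → SUM(duration)=438, COUNT(*)=2, MAX(duration)=329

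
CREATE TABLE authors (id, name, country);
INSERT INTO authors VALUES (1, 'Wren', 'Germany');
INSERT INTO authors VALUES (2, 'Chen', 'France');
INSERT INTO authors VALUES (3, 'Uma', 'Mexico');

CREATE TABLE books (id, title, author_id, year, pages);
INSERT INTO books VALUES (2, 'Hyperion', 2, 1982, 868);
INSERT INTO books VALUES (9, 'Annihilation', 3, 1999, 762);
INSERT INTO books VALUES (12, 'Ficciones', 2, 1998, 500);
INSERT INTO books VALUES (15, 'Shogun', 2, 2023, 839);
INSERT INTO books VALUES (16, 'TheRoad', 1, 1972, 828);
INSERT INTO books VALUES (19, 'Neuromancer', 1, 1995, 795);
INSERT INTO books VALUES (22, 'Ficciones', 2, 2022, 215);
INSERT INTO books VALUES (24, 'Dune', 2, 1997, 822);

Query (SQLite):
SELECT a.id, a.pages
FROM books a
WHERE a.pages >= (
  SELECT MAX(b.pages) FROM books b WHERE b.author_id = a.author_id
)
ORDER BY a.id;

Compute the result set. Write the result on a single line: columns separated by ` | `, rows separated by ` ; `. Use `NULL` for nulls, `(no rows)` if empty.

For each books row a, compute MAX(pages) over rows sharing a.author_id.
Keep row a if a.pages >= that per-group MAX.
  author_id=1: MAX(pages) = 828
  author_id=2: MAX(pages) = 868
  author_id=3: MAX(pages) = 762

2 | 868 ; 9 | 762 ; 16 | 828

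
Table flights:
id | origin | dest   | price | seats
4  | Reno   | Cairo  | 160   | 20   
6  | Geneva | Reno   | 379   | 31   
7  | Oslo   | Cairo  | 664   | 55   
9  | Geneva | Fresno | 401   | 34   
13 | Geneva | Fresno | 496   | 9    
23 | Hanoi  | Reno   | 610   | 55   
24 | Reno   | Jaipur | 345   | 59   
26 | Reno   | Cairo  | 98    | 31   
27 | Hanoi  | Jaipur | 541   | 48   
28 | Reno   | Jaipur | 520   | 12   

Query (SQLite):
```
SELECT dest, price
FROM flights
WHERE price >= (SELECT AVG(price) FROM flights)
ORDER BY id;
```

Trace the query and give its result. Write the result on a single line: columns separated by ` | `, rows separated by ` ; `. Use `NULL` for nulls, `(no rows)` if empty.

Cairo | 664 ; Fresno | 496 ; Reno | 610 ; Jaipur | 541 ; Jaipur | 520

Scalar subquery: AVG(price) over all flights rows = 421.4.
Keep rows where price >= that value.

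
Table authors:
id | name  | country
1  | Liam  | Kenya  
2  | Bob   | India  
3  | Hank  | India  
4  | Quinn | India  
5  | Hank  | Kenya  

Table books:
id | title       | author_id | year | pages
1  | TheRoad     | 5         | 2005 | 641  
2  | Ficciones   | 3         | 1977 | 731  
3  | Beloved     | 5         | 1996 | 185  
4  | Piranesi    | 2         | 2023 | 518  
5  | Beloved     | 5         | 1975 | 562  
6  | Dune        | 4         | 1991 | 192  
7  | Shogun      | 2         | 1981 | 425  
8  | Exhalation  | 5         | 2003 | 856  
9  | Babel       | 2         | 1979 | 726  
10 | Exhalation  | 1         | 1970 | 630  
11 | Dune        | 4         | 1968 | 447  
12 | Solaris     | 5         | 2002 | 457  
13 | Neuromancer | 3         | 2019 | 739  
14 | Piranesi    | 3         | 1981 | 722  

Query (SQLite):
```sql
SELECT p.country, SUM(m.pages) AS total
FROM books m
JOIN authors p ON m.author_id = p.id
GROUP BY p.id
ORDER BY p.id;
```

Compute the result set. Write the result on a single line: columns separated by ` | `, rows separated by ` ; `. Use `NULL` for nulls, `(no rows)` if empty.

Kenya | 630 ; India | 1669 ; India | 2192 ; India | 639 ; Kenya | 2701

Join each books row to its authors via author_id.
Group joined rows by authors.id; compute SUM(m.pages) per group.
  1: ids {10} → SUM(m.pages)=630
  2: ids {4, 7, 9} → SUM(m.pages)=1669
  3: ids {2, 13, 14} → SUM(m.pages)=2192
  4: ids {6, 11} → SUM(m.pages)=639
  5: ids {1, 3, 5, 8, 12} → SUM(m.pages)=2701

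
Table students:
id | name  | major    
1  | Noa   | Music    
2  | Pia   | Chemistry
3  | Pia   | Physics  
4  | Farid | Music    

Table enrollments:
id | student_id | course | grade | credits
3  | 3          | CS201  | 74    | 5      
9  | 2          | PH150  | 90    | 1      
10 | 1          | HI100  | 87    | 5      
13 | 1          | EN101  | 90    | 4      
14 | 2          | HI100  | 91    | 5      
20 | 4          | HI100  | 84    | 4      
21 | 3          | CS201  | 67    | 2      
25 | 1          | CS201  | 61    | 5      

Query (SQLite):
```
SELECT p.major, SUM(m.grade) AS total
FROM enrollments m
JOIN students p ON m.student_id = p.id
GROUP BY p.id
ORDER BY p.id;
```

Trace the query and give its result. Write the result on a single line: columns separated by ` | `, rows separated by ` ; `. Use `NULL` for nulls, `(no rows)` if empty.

Join each enrollments row to its students via student_id.
Group joined rows by students.id; compute SUM(m.grade) per group.
  1: ids {10, 13, 25} → SUM(m.grade)=238
  2: ids {9, 14} → SUM(m.grade)=181
  3: ids {3, 21} → SUM(m.grade)=141
  4: ids {20} → SUM(m.grade)=84

Music | 238 ; Chemistry | 181 ; Physics | 141 ; Music | 84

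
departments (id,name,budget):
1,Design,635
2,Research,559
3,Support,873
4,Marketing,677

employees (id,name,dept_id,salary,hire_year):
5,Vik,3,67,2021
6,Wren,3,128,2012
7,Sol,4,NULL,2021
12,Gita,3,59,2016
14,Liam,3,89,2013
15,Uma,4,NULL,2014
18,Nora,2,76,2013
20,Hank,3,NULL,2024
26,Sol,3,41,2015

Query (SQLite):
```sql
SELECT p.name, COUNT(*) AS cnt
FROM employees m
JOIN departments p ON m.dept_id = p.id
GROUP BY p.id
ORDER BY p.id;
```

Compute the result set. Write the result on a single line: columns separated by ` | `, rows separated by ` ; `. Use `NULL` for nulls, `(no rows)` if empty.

Research | 1 ; Support | 6 ; Marketing | 2

Join each employees row to its departments via dept_id.
Group joined rows by departments.id; compute COUNT(*) per group.
  2: ids {18} → COUNT(*)=1
  3: ids {5, 6, 12, 14, 20, 26} → COUNT(*)=6
  4: ids {7, 15} → COUNT(*)=2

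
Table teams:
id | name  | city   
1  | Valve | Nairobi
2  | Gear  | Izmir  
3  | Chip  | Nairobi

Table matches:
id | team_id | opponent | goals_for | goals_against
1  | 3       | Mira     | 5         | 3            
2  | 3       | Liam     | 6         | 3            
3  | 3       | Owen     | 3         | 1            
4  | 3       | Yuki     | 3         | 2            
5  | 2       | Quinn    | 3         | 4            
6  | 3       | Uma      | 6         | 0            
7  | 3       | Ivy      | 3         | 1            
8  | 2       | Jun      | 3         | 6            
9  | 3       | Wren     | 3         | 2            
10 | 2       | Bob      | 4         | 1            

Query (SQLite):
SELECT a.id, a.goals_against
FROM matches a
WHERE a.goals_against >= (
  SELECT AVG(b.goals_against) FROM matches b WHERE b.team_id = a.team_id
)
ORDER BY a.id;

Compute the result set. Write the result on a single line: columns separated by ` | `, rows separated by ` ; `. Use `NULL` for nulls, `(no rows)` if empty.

For each matches row a, compute AVG(goals_against) over rows sharing a.team_id.
Keep row a if a.goals_against >= that per-group AVG.
  team_id=2: AVG(goals_against) = 3.666667
  team_id=3: AVG(goals_against) = 1.714286

1 | 3 ; 2 | 3 ; 4 | 2 ; 5 | 4 ; 8 | 6 ; 9 | 2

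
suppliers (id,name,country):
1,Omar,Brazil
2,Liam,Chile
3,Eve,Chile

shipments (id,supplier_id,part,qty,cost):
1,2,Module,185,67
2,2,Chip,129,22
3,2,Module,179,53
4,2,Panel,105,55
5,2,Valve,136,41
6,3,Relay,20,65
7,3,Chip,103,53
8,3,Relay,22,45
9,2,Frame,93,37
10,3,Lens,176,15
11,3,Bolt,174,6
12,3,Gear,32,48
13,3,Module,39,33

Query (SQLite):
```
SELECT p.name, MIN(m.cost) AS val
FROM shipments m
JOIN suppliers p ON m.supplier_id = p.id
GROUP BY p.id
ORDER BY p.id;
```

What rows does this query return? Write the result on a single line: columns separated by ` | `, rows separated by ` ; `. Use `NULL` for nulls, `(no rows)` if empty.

Join each shipments row to its suppliers via supplier_id.
Group joined rows by suppliers.id; compute MIN(m.cost) per group.
  2: ids {1, 2, 3, 4, 5, 9} → MIN(m.cost)=22
  3: ids {6, 7, 8, 10, 11, 12, 13} → MIN(m.cost)=6

Liam | 22 ; Eve | 6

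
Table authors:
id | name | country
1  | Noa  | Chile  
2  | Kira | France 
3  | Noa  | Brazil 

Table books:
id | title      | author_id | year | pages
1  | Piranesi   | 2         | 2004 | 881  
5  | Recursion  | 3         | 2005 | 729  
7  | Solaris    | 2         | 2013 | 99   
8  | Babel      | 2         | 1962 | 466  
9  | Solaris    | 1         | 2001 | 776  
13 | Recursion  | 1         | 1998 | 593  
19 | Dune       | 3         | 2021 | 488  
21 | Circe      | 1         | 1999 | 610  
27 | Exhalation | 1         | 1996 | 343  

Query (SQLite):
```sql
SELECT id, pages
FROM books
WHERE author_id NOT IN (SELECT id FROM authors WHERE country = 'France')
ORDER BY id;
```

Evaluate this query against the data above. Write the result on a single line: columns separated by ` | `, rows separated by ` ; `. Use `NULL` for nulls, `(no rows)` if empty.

5 | 729 ; 9 | 776 ; 13 | 593 ; 19 | 488 ; 21 | 610 ; 27 | 343

Inner query: authors.id where country = 'France'.
Outer: keep books rows whose author_id is not in that set.
Inner query → {2}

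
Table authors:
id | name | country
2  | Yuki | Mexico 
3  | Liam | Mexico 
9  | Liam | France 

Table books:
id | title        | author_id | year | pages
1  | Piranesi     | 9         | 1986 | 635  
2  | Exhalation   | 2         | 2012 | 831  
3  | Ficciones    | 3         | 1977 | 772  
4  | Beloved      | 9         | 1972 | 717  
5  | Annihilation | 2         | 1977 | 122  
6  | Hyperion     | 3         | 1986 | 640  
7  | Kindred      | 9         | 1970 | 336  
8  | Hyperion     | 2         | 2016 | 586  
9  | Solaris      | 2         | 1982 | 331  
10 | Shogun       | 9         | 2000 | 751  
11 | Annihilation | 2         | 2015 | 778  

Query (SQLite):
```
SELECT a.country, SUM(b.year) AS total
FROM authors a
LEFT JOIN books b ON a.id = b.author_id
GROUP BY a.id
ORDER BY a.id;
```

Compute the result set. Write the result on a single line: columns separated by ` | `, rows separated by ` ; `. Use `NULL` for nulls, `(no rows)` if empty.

Mexico | 10002 ; Mexico | 3963 ; France | 7928

LEFT JOIN keeps every authors row; unmatched ones get NULL for books columns.
Group by authors.id and compute SUM(b.year). SUM over an all-NULL group is NULL.
  2: ids {2, 5, 8, 9, 11} → SUM(b.year)=10002
  3: ids {3, 6} → SUM(b.year)=3963
  9: ids {1, 4, 7, 10} → SUM(b.year)=7928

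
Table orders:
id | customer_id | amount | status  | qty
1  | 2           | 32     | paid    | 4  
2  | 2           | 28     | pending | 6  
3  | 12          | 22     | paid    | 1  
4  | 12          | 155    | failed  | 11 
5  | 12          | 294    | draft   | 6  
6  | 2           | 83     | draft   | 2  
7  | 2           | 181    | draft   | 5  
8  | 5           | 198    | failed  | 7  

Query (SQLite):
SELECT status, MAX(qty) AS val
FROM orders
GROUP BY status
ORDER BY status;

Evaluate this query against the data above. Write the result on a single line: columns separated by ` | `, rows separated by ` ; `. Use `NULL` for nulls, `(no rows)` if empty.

Partition orders by status; compute MAX(qty) within each group.
  draft: ids {5, 6, 7} → MAX(qty)=6
  failed: ids {4, 8} → MAX(qty)=11
  paid: ids {1, 3} → MAX(qty)=4
  pending: ids {2} → MAX(qty)=6

draft | 6 ; failed | 11 ; paid | 4 ; pending | 6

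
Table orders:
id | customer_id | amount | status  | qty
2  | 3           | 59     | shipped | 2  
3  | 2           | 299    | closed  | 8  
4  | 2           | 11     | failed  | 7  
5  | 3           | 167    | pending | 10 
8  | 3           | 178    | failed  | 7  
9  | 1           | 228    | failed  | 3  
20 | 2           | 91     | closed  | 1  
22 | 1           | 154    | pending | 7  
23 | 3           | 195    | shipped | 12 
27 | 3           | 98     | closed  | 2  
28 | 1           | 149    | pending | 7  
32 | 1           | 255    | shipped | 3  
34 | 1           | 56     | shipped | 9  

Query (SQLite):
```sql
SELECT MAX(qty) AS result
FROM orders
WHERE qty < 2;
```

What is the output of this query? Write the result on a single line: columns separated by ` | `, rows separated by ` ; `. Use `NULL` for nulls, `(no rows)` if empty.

Rows where qty < 2 → qty values: [1].
MAX of non-NULL values = 1.

1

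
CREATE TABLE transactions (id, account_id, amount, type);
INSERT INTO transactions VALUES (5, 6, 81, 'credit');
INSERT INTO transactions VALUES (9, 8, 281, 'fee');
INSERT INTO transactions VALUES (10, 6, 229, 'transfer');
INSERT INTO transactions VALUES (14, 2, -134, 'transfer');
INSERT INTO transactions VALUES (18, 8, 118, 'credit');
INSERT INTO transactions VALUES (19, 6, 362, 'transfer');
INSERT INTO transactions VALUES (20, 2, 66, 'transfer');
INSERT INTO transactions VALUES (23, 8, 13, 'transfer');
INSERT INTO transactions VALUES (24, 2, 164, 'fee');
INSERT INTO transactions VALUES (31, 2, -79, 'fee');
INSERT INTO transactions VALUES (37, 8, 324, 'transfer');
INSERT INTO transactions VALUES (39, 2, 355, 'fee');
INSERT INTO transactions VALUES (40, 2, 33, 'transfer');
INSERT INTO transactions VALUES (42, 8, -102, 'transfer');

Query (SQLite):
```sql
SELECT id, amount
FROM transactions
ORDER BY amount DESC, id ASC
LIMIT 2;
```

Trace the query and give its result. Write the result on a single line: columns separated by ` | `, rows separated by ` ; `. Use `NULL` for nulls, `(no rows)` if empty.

19 | 362 ; 39 | 355

Sort by amount desc, tiebreak id asc: (362, id=19), (355, id=39), (324, id=37), (281, id=9), (229, id=10) …. Take first 2.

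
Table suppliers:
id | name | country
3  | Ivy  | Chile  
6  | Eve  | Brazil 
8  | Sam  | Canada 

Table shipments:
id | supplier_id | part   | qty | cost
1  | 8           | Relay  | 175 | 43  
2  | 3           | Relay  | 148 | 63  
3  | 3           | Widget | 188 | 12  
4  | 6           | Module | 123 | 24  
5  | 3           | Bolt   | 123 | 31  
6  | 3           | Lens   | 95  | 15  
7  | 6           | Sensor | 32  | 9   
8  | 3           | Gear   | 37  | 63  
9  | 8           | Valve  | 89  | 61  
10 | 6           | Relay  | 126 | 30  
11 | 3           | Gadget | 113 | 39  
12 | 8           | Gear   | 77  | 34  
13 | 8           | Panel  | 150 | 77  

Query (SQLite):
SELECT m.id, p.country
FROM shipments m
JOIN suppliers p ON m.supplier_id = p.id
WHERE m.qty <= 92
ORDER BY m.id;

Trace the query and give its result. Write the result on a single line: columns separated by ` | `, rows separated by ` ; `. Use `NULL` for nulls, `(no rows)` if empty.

Each shipments row matches the suppliers row where supplier_id = suppliers.id.
Then keep rows with m.qty <= 92.

7 | Brazil ; 8 | Chile ; 9 | Canada ; 12 | Canada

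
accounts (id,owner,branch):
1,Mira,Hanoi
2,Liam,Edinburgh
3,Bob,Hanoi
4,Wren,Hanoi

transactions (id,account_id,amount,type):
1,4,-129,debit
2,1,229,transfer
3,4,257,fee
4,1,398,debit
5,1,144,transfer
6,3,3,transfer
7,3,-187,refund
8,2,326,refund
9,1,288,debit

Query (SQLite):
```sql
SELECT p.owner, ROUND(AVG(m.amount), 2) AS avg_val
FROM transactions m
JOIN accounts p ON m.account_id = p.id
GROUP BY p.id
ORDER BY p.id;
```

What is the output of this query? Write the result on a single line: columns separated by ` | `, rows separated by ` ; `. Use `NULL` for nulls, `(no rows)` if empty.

Mira | 264.75 ; Liam | 326 ; Bob | -92 ; Wren | 64

Join each transactions row to its accounts via account_id.
Group joined rows by accounts.id; compute ROUND(AVG(m.amount), 2) per group.
  1: ids {2, 4, 5, 9} → ROUND(AVG(m.amount), 2)=264.75
  2: ids {8} → ROUND(AVG(m.amount), 2)=326
  3: ids {6, 7} → ROUND(AVG(m.amount), 2)=-92
  4: ids {1, 3} → ROUND(AVG(m.amount), 2)=64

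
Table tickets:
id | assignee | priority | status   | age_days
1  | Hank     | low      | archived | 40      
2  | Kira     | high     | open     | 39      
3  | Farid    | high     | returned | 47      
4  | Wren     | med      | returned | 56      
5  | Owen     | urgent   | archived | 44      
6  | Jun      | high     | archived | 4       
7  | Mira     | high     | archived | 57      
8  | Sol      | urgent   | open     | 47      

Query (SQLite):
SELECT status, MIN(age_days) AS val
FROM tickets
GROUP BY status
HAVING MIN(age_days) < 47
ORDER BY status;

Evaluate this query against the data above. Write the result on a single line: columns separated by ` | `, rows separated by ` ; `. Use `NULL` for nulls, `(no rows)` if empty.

archived | 4 ; open | 39

Partition tickets by status; compute MIN(age_days) within each group.
HAVING: keep groups where MIN(age_days) < 47.
  archived: ids {1, 5, 6, 7} → MIN(age_days)=4
  open: ids {2, 8} → MIN(age_days)=39
  returned: ids {3, 4} → MIN(age_days)=47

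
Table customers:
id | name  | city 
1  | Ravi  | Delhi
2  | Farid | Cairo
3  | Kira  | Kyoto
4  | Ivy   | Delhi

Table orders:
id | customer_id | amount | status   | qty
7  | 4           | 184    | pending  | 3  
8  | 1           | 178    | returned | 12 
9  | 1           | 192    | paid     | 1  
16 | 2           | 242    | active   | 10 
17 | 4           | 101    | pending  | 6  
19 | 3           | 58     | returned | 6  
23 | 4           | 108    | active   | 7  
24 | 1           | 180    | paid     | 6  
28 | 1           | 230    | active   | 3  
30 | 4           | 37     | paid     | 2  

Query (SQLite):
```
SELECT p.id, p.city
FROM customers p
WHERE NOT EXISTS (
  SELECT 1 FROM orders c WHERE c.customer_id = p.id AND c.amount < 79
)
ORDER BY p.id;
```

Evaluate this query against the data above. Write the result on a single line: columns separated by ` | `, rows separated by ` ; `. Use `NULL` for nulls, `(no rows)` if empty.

1 | Delhi ; 2 | Cairo

For each customers row, check whether any orders with matching customer_id has amount < 79.
Keep rows where that is false.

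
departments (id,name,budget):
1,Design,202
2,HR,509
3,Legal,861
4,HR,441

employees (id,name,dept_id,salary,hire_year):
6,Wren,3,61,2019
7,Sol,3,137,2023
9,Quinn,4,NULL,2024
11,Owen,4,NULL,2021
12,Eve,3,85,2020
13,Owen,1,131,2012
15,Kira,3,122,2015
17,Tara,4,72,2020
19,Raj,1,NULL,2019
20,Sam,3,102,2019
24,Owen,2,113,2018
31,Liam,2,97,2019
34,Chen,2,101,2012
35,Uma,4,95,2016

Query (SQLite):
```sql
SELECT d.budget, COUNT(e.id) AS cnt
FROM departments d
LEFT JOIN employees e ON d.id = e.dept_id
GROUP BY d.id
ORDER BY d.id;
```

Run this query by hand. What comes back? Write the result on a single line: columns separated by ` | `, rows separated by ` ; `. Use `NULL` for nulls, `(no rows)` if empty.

202 | 2 ; 509 | 3 ; 861 | 5 ; 441 | 4

LEFT JOIN keeps every departments row; unmatched ones get NULL for employees columns.
Group by departments.id and compute COUNT(e.id). COUNT(col) of an all-NULL group is 0.
  1: ids {13, 19} → COUNT(e.id)=2
  2: ids {24, 31, 34} → COUNT(e.id)=3
  3: ids {6, 7, 12, 15, 20} → COUNT(e.id)=5
  4: ids {9, 11, 17, 35} → COUNT(e.id)=4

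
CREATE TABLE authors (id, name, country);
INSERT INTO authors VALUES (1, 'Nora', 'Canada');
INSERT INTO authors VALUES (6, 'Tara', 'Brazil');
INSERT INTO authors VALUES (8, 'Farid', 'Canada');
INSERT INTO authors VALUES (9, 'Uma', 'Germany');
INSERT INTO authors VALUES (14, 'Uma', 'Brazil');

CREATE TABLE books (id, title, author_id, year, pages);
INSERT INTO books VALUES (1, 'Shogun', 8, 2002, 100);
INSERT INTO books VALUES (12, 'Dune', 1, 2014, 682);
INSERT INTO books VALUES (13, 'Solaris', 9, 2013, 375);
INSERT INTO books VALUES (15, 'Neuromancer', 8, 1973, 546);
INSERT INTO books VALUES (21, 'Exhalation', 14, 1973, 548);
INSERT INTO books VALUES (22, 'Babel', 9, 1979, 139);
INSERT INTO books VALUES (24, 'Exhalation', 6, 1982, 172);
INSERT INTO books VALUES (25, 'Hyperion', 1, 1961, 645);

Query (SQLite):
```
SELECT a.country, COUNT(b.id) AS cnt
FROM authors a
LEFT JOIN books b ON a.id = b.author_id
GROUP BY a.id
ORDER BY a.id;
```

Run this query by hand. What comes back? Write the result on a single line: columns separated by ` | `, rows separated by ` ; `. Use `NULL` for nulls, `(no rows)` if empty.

Canada | 2 ; Brazil | 1 ; Canada | 2 ; Germany | 2 ; Brazil | 1

LEFT JOIN keeps every authors row; unmatched ones get NULL for books columns.
Group by authors.id and compute COUNT(b.id). COUNT(col) of an all-NULL group is 0.
  1: ids {12, 25} → COUNT(b.id)=2
  6: ids {24} → COUNT(b.id)=1
  8: ids {1, 15} → COUNT(b.id)=2
  9: ids {13, 22} → COUNT(b.id)=2
  14: ids {21} → COUNT(b.id)=1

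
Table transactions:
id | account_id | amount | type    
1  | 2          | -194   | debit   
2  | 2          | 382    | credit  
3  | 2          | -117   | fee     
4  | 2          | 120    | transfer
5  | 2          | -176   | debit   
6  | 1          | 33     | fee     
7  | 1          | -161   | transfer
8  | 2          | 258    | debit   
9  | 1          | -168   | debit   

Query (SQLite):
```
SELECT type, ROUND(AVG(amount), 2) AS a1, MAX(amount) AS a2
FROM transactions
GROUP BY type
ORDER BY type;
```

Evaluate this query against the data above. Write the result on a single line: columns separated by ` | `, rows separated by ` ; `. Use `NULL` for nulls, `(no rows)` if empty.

credit | 382 | 382 ; debit | -70 | 258 ; fee | -42 | 33 ; transfer | -20.5 | 120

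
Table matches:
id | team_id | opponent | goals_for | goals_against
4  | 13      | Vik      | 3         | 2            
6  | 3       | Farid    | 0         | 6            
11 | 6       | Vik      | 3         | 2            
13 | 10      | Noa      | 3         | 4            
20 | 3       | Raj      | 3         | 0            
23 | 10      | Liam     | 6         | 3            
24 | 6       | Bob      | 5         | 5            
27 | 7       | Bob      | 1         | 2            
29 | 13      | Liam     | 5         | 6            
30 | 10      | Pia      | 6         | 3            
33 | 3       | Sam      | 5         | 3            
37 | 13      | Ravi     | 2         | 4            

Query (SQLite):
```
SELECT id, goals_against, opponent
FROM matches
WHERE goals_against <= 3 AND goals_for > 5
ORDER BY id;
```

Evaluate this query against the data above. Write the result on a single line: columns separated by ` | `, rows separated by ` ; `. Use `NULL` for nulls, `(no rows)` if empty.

23 | 3 | Liam ; 30 | 3 | Pia

goals_against <= 3: ids {4, 11, 20, 23, 27, 30, 33}
goals_for > 5: ids {23, 30}
Combine with AND.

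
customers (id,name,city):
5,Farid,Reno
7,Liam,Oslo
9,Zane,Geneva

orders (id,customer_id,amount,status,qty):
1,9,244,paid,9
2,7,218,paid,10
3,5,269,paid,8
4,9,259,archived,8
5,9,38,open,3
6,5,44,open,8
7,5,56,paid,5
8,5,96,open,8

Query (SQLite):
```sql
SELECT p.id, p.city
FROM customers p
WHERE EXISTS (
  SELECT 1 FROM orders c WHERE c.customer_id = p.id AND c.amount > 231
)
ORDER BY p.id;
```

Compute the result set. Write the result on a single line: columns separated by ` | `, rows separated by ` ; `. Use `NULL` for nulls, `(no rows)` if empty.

For each customers row, check whether any orders with matching customer_id has amount > 231.
Keep rows where that is true.

5 | Reno ; 9 | Geneva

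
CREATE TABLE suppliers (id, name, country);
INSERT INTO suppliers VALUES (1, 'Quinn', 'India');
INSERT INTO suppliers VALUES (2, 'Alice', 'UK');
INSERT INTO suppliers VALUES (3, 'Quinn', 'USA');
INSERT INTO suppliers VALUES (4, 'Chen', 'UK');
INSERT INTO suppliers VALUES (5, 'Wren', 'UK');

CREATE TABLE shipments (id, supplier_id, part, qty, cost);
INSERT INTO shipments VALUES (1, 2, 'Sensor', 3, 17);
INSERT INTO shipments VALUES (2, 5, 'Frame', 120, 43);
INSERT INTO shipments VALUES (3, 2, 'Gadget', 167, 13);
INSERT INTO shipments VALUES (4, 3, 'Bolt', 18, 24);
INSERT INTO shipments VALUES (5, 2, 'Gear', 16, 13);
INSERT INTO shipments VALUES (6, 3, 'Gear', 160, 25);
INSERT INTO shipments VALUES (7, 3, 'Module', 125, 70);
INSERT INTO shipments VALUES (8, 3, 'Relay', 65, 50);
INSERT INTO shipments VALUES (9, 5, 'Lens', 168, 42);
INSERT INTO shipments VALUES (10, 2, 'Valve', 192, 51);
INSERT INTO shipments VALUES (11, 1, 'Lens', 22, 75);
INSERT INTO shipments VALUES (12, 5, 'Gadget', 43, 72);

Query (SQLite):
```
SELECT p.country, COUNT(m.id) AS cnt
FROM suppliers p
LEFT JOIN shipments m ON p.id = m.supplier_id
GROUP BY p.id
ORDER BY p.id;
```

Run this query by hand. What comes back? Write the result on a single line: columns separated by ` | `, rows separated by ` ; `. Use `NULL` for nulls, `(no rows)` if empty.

India | 1 ; UK | 4 ; USA | 4 ; UK | 0 ; UK | 3

LEFT JOIN keeps every suppliers row; unmatched ones get NULL for shipments columns.
Group by suppliers.id and compute COUNT(m.id). COUNT(col) of an all-NULL group is 0.
  1: ids {11} → COUNT(m.id)=1
  2: ids {1, 3, 5, 10} → COUNT(m.id)=4
  3: ids {4, 6, 7, 8} → COUNT(m.id)=4
  4: ids {—} → COUNT(m.id)=0
  5: ids {2, 9, 12} → COUNT(m.id)=3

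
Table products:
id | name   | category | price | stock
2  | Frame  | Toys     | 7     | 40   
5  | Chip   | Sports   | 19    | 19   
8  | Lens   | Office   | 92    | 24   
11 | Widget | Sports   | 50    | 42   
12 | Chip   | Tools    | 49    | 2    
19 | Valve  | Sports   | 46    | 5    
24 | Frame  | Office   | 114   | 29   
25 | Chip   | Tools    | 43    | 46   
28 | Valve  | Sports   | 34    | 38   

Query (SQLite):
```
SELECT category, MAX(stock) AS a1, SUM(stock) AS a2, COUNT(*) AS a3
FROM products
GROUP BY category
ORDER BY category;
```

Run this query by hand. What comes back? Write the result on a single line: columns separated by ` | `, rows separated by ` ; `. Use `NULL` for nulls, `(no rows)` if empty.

Group products by category.
Per group compute: MAX(stock), SUM(stock), COUNT(*).
  Office: ids {8, 24} → MAX(stock)=29, SUM(stock)=53, COUNT(*)=2
  Sports: ids {5, 11, 19, 28} → MAX(stock)=42, SUM(stock)=104, COUNT(*)=4
  Tools: ids {12, 25} → MAX(stock)=46, SUM(stock)=48, COUNT(*)=2
  Toys: ids {2} → MAX(stock)=40, SUM(stock)=40, COUNT(*)=1

Office | 29 | 53 | 2 ; Sports | 42 | 104 | 4 ; Tools | 46 | 48 | 2 ; Toys | 40 | 40 | 1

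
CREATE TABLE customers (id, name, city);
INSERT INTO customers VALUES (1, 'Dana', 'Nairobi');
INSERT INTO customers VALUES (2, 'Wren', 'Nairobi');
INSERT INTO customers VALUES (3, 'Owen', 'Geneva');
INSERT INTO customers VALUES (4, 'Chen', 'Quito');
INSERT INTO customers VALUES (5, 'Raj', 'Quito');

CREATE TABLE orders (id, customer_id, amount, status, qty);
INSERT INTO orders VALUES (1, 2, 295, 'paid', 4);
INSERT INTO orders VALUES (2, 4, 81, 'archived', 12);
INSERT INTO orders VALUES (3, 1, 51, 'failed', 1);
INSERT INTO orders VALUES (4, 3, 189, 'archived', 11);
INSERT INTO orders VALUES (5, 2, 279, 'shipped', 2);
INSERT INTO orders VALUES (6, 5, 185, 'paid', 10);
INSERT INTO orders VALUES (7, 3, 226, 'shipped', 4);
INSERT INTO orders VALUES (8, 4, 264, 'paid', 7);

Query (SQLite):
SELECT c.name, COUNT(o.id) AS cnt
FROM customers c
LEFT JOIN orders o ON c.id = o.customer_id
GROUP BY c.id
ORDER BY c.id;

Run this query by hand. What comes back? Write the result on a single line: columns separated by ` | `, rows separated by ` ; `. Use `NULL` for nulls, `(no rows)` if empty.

LEFT JOIN keeps every customers row; unmatched ones get NULL for orders columns.
Group by customers.id and compute COUNT(o.id). COUNT(col) of an all-NULL group is 0.
  1: ids {3} → COUNT(o.id)=1
  2: ids {1, 5} → COUNT(o.id)=2
  3: ids {4, 7} → COUNT(o.id)=2
  4: ids {2, 8} → COUNT(o.id)=2
  5: ids {6} → COUNT(o.id)=1

Dana | 1 ; Wren | 2 ; Owen | 2 ; Chen | 2 ; Raj | 1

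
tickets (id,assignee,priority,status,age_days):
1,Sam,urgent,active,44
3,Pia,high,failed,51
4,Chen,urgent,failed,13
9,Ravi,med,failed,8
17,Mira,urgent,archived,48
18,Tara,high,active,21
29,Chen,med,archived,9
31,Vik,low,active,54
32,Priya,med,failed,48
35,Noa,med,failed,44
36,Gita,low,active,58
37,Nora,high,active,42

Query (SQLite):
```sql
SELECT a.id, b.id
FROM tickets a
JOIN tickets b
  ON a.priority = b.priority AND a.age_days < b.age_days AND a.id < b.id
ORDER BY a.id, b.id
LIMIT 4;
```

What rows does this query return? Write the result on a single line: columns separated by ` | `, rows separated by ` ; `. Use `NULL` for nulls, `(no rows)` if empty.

1 | 17 ; 4 | 17 ; 9 | 29 ; 9 | 32

Pairs (a,b) with same priority, a.age_days < b.age_days, a.id < b.id.
priority groups: high:{3,18,37} low:{31,36} med:{9,29,32,35} urgent:{1,4,17}
Ordered by (a.id, b.id); first 4.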